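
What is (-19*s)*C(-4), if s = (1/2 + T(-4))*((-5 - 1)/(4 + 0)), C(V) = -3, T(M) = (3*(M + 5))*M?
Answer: 3933/4 ≈ 983.25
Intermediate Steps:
T(M) = M*(15 + 3*M) (T(M) = (3*(5 + M))*M = (15 + 3*M)*M = M*(15 + 3*M))
s = 69/4 (s = (1/2 + 3*(-4)*(5 - 4))*((-5 - 1)/(4 + 0)) = (½ + 3*(-4)*1)*(-6/4) = (½ - 12)*(-6*¼) = -23/2*(-3/2) = 69/4 ≈ 17.250)
(-19*s)*C(-4) = -19*69/4*(-3) = -1311/4*(-3) = 3933/4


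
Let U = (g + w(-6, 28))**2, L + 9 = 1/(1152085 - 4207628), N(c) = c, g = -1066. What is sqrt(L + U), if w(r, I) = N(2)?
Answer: 12*sqrt(73399670597008155)/3055543 ≈ 1064.0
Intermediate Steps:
w(r, I) = 2
L = -27499888/3055543 (L = -9 + 1/(1152085 - 4207628) = -9 + 1/(-3055543) = -9 - 1/3055543 = -27499888/3055543 ≈ -9.0000)
U = 1132096 (U = (-1066 + 2)**2 = (-1064)**2 = 1132096)
sqrt(L + U) = sqrt(-27499888/3055543 + 1132096) = sqrt(3459140508240/3055543) = 12*sqrt(73399670597008155)/3055543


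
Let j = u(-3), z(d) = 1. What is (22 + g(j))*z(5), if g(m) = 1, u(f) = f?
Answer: 23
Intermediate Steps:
j = -3
(22 + g(j))*z(5) = (22 + 1)*1 = 23*1 = 23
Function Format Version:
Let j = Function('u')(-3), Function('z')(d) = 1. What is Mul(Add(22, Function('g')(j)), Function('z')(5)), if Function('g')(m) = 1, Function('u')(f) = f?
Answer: 23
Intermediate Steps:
j = -3
Mul(Add(22, Function('g')(j)), Function('z')(5)) = Mul(Add(22, 1), 1) = Mul(23, 1) = 23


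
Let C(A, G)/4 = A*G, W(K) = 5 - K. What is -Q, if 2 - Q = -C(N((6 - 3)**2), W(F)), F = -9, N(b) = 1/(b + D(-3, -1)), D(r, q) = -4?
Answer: -66/5 ≈ -13.200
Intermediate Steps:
N(b) = 1/(-4 + b) (N(b) = 1/(b - 4) = 1/(-4 + b))
C(A, G) = 4*A*G (C(A, G) = 4*(A*G) = 4*A*G)
Q = 66/5 (Q = 2 - (-1)*4*(5 - 1*(-9))/(-4 + (6 - 3)**2) = 2 - (-1)*4*(5 + 9)/(-4 + 3**2) = 2 - (-1)*4*14/(-4 + 9) = 2 - (-1)*4*14/5 = 2 - (-1)*4*(1/5)*14 = 2 - (-1)*56/5 = 2 - 1*(-56/5) = 2 + 56/5 = 66/5 ≈ 13.200)
-Q = -1*66/5 = -66/5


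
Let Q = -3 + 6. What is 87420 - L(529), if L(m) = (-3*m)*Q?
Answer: 92181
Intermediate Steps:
Q = 3
L(m) = -9*m (L(m) = -3*m*3 = -9*m)
87420 - L(529) = 87420 - (-9)*529 = 87420 - 1*(-4761) = 87420 + 4761 = 92181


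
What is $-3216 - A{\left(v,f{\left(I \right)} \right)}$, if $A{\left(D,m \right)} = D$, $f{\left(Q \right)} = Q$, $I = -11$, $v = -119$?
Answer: $-3097$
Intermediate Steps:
$-3216 - A{\left(v,f{\left(I \right)} \right)} = -3216 - -119 = -3216 + 119 = -3097$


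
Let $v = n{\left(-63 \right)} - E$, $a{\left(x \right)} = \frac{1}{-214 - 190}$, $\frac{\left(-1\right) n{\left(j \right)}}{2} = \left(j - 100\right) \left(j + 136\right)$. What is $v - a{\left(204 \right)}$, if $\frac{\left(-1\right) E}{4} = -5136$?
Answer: $\frac{1314617}{404} \approx 3254.0$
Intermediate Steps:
$E = 20544$ ($E = \left(-4\right) \left(-5136\right) = 20544$)
$n{\left(j \right)} = - 2 \left(-100 + j\right) \left(136 + j\right)$ ($n{\left(j \right)} = - 2 \left(j - 100\right) \left(j + 136\right) = - 2 \left(-100 + j\right) \left(136 + j\right)$)
$a{\left(x \right)} = - \frac{1}{404}$ ($a{\left(x \right)} = \frac{1}{-404} = - \frac{1}{404}$)
$v = 3254$ ($v = \left(27200 - -4536 - 2 \left(-63\right)^{2}\right) - 20544 = \left(27200 + 4536 - 7938\right) - 20544 = 23798 - 20544 = 3254$)
$v - a{\left(204 \right)} = 3254 - - \frac{1}{404} = 3254 + \frac{1}{404} = \frac{1314617}{404}$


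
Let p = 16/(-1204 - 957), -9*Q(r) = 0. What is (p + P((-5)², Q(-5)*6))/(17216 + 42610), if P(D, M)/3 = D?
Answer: 162059/129283986 ≈ 0.0012535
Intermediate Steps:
Q(r) = 0 (Q(r) = -⅑*0 = 0)
P(D, M) = 3*D
p = -16/2161 (p = 16/(-2161) = 16*(-1/2161) = -16/2161 ≈ -0.0074040)
(p + P((-5)², Q(-5)*6))/(17216 + 42610) = (-16/2161 + 3*(-5)²)/(17216 + 42610) = (-16/2161 + 3*25)/59826 = (-16/2161 + 75)*(1/59826) = (162059/2161)*(1/59826) = 162059/129283986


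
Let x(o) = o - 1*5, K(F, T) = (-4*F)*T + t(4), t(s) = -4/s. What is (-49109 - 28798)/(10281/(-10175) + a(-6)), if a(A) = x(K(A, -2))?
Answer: 264234575/186577 ≈ 1416.2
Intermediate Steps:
K(F, T) = -1 - 4*F*T (K(F, T) = (-4*F)*T - 4/4 = -4*F*T - 4*¼ = -4*F*T - 1 = -1 - 4*F*T)
x(o) = -5 + o (x(o) = o - 5 = -5 + o)
a(A) = -6 + 8*A (a(A) = -5 + (-1 - 4*A*(-2)) = -5 + (-1 + 8*A) = -6 + 8*A)
(-49109 - 28798)/(10281/(-10175) + a(-6)) = (-49109 - 28798)/(10281/(-10175) + (-6 + 8*(-6))) = -77907/(10281*(-1/10175) + (-6 - 48)) = -77907/(-10281/10175 - 54) = -77907/(-559731/10175) = -77907*(-10175/559731) = 264234575/186577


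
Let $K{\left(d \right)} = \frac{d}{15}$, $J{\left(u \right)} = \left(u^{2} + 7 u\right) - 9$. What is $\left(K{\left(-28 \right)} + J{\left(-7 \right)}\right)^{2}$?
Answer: $\frac{26569}{225} \approx 118.08$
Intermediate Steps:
$J{\left(u \right)} = -9 + u^{2} + 7 u$
$K{\left(d \right)} = \frac{d}{15}$ ($K{\left(d \right)} = d \frac{1}{15} = \frac{d}{15}$)
$\left(K{\left(-28 \right)} + J{\left(-7 \right)}\right)^{2} = \left(\frac{1}{15} \left(-28\right) + \left(-9 + \left(-7\right)^{2} + 7 \left(-7\right)\right)\right)^{2} = \left(- \frac{28}{15} - 9\right)^{2} = \left(- \frac{163}{15}\right)^{2} = \frac{26569}{225}$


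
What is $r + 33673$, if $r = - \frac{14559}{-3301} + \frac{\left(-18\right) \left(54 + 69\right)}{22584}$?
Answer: $\frac{418439394779}{12424964} \approx 33677.0$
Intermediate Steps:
$r = \frac{53582007}{12424964}$ ($r = \left(-14559\right) \left(- \frac{1}{3301}\right) + \left(-18\right) 123 \cdot \frac{1}{22584} = \frac{14559}{3301} - \frac{369}{3764} = \frac{53582007}{12424964} \approx 4.3124$)
$r + 33673 = \frac{53582007}{12424964} + 33673 = \frac{418439394779}{12424964}$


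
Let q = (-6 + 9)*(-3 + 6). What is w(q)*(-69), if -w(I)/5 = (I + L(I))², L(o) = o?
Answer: 111780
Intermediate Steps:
q = 9 (q = 3*3 = 9)
w(I) = -20*I² (w(I) = -5*(I + I)² = -5*4*I² = -20*I²)
w(q)*(-69) = -20*9²*(-69) = -20*81*(-69) = -1620*(-69) = 111780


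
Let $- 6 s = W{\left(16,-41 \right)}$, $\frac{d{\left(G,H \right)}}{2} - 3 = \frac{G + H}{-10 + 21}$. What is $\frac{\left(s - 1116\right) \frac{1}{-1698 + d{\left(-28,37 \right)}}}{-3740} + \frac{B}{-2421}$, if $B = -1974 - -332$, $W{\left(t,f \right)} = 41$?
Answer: $\frac{6918626627}{10203643440} \approx 0.67805$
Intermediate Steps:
$d{\left(G,H \right)} = 6 + \frac{2 G}{11} + \frac{2 H}{11}$ ($d{\left(G,H \right)} = 6 + 2 \frac{G + H}{-10 + 21} = 6 + 2 \frac{G + H}{11} = 6 + 2 \left(G + H\right) \frac{1}{11} = 6 + 2 \left(\frac{G}{11} + \frac{H}{11}\right) = 6 + \left(\frac{2 G}{11} + \frac{2 H}{11}\right) = 6 + \frac{2 G}{11} + \frac{2 H}{11}$)
$s = - \frac{41}{6}$ ($s = \left(- \frac{1}{6}\right) 41 = - \frac{41}{6} \approx -6.8333$)
$B = -1642$ ($B = -1974 + 332 = -1642$)
$\frac{\left(s - 1116\right) \frac{1}{-1698 + d{\left(-28,37 \right)}}}{-3740} + \frac{B}{-2421} = \frac{\left(- \frac{41}{6} - 1116\right) \frac{1}{-1698 + \left(6 + \frac{2}{11} \left(-28\right) + \frac{2}{11} \cdot 37\right)}}{-3740} - \frac{1642}{-2421} = - \frac{6737}{6 \left(-1698 + \left(6 - \frac{56}{11} + \frac{74}{11}\right)\right)} \left(- \frac{1}{3740}\right) - - \frac{1642}{2421} = - \frac{6737}{6 \left(-1698 + \frac{84}{11}\right)} \left(- \frac{1}{3740}\right) + \frac{1642}{2421} = - \frac{6737}{6 \left(- \frac{18594}{11}\right)} \left(- \frac{1}{3740}\right) + \frac{1642}{2421} = \left(- \frac{6737}{6}\right) \left(- \frac{11}{18594}\right) \left(- \frac{1}{3740}\right) + \frac{1642}{2421} = \frac{74107}{111564} \left(- \frac{1}{3740}\right) + \frac{1642}{2421} = - \frac{6737}{37931760} + \frac{1642}{2421} = \frac{6918626627}{10203643440}$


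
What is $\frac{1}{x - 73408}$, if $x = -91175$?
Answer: $- \frac{1}{164583} \approx -6.076 \cdot 10^{-6}$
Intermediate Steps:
$\frac{1}{x - 73408} = \frac{1}{-91175 - 73408} = \frac{1}{-164583} = - \frac{1}{164583}$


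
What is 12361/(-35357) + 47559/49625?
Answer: 1068128938/1754591125 ≈ 0.60876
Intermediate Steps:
12361/(-35357) + 47559/49625 = 12361*(-1/35357) + 47559*(1/49625) = -12361/35357 + 47559/49625 = 1068128938/1754591125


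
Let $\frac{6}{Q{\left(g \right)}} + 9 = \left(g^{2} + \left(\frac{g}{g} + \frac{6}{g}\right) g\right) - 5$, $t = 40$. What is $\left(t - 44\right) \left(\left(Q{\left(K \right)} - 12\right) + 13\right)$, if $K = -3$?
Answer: $8$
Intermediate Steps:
$Q{\left(g \right)} = \frac{6}{-14 + g^{2} + g \left(1 + \frac{6}{g}\right)}$ ($Q{\left(g \right)} = \frac{6}{-9 - \left(5 - g^{2} - \left(\frac{g}{g} + \frac{6}{g}\right) g\right)} = \frac{6}{-9 - \left(5 - g^{2} - \left(1 + \frac{6}{g}\right) g\right)} = \frac{6}{-9 - \left(5 - g^{2} - g \left(1 + \frac{6}{g}\right)\right)} = \frac{6}{-9 + \left(-5 + g^{2} + g \left(1 + \frac{6}{g}\right)\right)} = \frac{6}{-14 + g^{2} + g \left(1 + \frac{6}{g}\right)}$)
$\left(t - 44\right) \left(\left(Q{\left(K \right)} - 12\right) + 13\right) = \left(40 - 44\right) \left(\left(\frac{6}{-8 - 3 + \left(-3\right)^{2}} - 12\right) + 13\right) = - 4 \left(\left(\frac{6}{-8 - 3 + 9} - 12\right) + 13\right) = - 4 \left(\left(\frac{6}{-2} - 12\right) + 13\right) = - 4 \left(\left(6 \left(- \frac{1}{2}\right) - 12\right) + 13\right) = - 4 \left(\left(-3 - 12\right) + 13\right) = - 4 \left(-15 + 13\right) = \left(-4\right) \left(-2\right) = 8$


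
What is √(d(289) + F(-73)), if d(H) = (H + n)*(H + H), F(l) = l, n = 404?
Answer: √400481 ≈ 632.84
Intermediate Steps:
d(H) = 2*H*(404 + H) (d(H) = (H + 404)*(H + H) = (404 + H)*(2*H) = 2*H*(404 + H))
√(d(289) + F(-73)) = √(2*289*(404 + 289) - 73) = √(2*289*693 - 73) = √(400554 - 73) = √400481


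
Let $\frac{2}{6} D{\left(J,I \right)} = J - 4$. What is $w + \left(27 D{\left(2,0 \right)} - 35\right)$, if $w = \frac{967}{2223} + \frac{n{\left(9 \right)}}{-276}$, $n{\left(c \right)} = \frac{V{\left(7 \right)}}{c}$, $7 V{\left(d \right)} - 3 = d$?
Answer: $- \frac{422108459}{2147418} \approx -196.57$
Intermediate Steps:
$V{\left(d \right)} = \frac{3}{7} + \frac{d}{7}$
$D{\left(J,I \right)} = -12 + 3 J$ ($D{\left(J,I \right)} = 3 \left(J - 4\right) = 3 \left(-4 + J\right) = -12 + 3 J$)
$n{\left(c \right)} = \frac{10}{7 c}$ ($n{\left(c \right)} = \frac{\frac{3}{7} + \frac{1}{7} \cdot 7}{c} = \frac{\frac{3}{7} + 1}{c} = \frac{10}{7 c}$)
$w = \frac{932887}{2147418}$ ($w = \frac{967}{2223} + \frac{\frac{10}{7} \cdot \frac{1}{9}}{-276} = 967 \cdot \frac{1}{2223} + \frac{10}{7} \cdot \frac{1}{9} \left(- \frac{1}{276}\right) = \frac{967}{2223} + \frac{10}{63} \left(- \frac{1}{276}\right) = \frac{967}{2223} - \frac{5}{8694} = \frac{932887}{2147418} \approx 0.43442$)
$w + \left(27 D{\left(2,0 \right)} - 35\right) = \frac{932887}{2147418} + \left(27 \left(-12 + 3 \cdot 2\right) - 35\right) = \frac{932887}{2147418} + \left(27 \left(-12 + 6\right) - 35\right) = \frac{932887}{2147418} + \left(27 \left(-6\right) - 35\right) = \frac{932887}{2147418} - 197 = - \frac{422108459}{2147418}$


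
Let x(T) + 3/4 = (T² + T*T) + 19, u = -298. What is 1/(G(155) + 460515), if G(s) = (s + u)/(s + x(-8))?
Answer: 1205/554920003 ≈ 2.1715e-6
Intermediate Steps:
x(T) = 73/4 + 2*T² (x(T) = -¾ + ((T² + T*T) + 19) = -¾ + ((T² + T²) + 19) = -¾ + (2*T² + 19) = -¾ + (19 + 2*T²) = 73/4 + 2*T²)
G(s) = (-298 + s)/(585/4 + s) (G(s) = (s - 298)/(s + (73/4 + 2*(-8)²)) = (-298 + s)/(s + (73/4 + 2*64)) = (-298 + s)/(s + (73/4 + 128)) = (-298 + s)/(s + 585/4) = (-298 + s)/(585/4 + s))
1/(G(155) + 460515) = 1/(4*(-298 + 155)/(585 + 4*155) + 460515) = 1/(4*(-143)/(585 + 620) + 460515) = 1/(4*(-143)/1205 + 460515) = 1/(4*(1/1205)*(-143) + 460515) = 1/(-572/1205 + 460515) = 1/(554920003/1205) = 1205/554920003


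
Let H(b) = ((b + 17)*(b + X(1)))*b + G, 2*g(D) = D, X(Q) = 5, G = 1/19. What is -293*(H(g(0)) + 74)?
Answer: -412251/19 ≈ -21697.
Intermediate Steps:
G = 1/19 ≈ 0.052632
g(D) = D/2
H(b) = 1/19 + b*(5 + b)*(17 + b) (H(b) = ((b + 17)*(b + 5))*b + 1/19 = ((17 + b)*(5 + b))*b + 1/19 = ((5 + b)*(17 + b))*b + 1/19 = b*(5 + b)*(17 + b) + 1/19 = 1/19 + b*(5 + b)*(17 + b))
-293*(H(g(0)) + 74) = -293*((1/19 + ((½)*0)³ + 22*((½)*0)² + 85*((½)*0)) + 74) = -293*((1/19 + 0³ + 22*0² + 85*0) + 74) = -293*((1/19 + 0 + 22*0 + 0) + 74) = -293*((1/19 + 0 + 0 + 0) + 74) = -293*(1/19 + 74) = -293*1407/19 = -412251/19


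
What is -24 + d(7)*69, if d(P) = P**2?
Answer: 3357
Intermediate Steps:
-24 + d(7)*69 = -24 + 7**2*69 = -24 + 49*69 = -24 + 3381 = 3357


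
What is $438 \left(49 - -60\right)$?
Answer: $47742$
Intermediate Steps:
$438 \left(49 - -60\right) = 438 \left(49 + 60\right) = 438 \cdot 109 = 47742$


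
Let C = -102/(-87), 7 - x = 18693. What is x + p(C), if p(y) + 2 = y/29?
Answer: -15716574/841 ≈ -18688.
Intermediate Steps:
x = -18686 (x = 7 - 1*18693 = 7 - 18693 = -18686)
C = 34/29 (C = -102*(-1/87) = 34/29 ≈ 1.1724)
p(y) = -2 + y/29
x + p(C) = -18686 + (-2 + (1/29)*(34/29)) = -18686 + (-2 + 34/841) = -18686 - 1648/841 = -15716574/841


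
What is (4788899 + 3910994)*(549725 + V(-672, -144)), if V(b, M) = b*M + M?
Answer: 5623167140657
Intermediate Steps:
V(b, M) = M + M*b (V(b, M) = M*b + M = M + M*b)
(4788899 + 3910994)*(549725 + V(-672, -144)) = (4788899 + 3910994)*(549725 - 144*(1 - 672)) = 8699893*(549725 - 144*(-671)) = 8699893*(549725 + 96624) = 8699893*646349 = 5623167140657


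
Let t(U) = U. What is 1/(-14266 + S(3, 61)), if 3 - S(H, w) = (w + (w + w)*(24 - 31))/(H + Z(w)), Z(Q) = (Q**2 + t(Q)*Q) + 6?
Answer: -7451/106272820 ≈ -7.0112e-5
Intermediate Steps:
Z(Q) = 6 + 2*Q**2 (Z(Q) = (Q**2 + Q*Q) + 6 = (Q**2 + Q**2) + 6 = 2*Q**2 + 6 = 6 + 2*Q**2)
S(H, w) = 3 + 13*w/(6 + H + 2*w**2) (S(H, w) = 3 - (w + (w + w)*(24 - 31))/(H + (6 + 2*w**2)) = 3 - (w + (2*w)*(-7))/(6 + H + 2*w**2) = 3 - (w - 14*w)/(6 + H + 2*w**2) = 3 - (-13*w)/(6 + H + 2*w**2) = 3 - (-13)*w/(6 + H + 2*w**2) = 3 + 13*w/(6 + H + 2*w**2))
1/(-14266 + S(3, 61)) = 1/(-14266 + (18 + 3*3 + 6*61**2 + 13*61)/(6 + 3 + 2*61**2)) = 1/(-14266 + (18 + 9 + 6*3721 + 793)/(6 + 3 + 2*3721)) = 1/(-14266 + (18 + 9 + 22326 + 793)/(6 + 3 + 7442)) = 1/(-14266 + 23146/7451) = 1/(-106272820/7451) = -7451/106272820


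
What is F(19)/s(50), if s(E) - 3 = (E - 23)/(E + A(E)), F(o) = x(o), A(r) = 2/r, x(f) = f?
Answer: 2641/492 ≈ 5.3679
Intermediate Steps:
F(o) = o
s(E) = 3 + (-23 + E)/(E + 2/E) (s(E) = 3 + (E - 23)/(E + 2/E) = 3 + (-23 + E)/(E + 2/E))
F(19)/s(50) = 19/(((6 + 50*(-23 + 4*50))/(2 + 50**2))) = 19/(((6 + 50*(-23 + 200))/(2 + 2500))) = 19/(((6 + 50*177)/2502)) = 19/(((6 + 8850)/2502)) = 19/(((1/2502)*8856)) = 19/(492/139) = 19*(139/492) = 2641/492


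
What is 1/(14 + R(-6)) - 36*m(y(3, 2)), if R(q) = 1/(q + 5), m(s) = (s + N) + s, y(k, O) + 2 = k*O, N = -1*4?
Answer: -1871/13 ≈ -143.92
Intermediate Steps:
N = -4
y(k, O) = -2 + O*k (y(k, O) = -2 + k*O = -2 + O*k)
m(s) = -4 + 2*s (m(s) = (s - 4) + s = (-4 + s) + s = -4 + 2*s)
R(q) = 1/(5 + q)
1/(14 + R(-6)) - 36*m(y(3, 2)) = 1/(14 + 1/(5 - 6)) - 36*(-4 + 2*(-2 + 2*3)) = 1/(14 + 1/(-1)) - 36*(-4 + 2*(-2 + 6)) = 1/(14 - 1) - 36*(-4 + 2*4) = 1/13 - 36*(-4 + 8) = 1/13 - 36*4 = 1/13 - 144 = -1871/13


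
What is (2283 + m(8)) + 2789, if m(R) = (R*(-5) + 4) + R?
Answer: 5044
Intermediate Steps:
m(R) = 4 - 4*R (m(R) = (-5*R + 4) + R = (4 - 5*R) + R = 4 - 4*R)
(2283 + m(8)) + 2789 = (2283 + (4 - 4*8)) + 2789 = (2283 + (4 - 32)) + 2789 = (2283 - 28) + 2789 = 2255 + 2789 = 5044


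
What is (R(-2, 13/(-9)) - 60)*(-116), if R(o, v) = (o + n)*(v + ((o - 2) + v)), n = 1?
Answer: 55448/9 ≈ 6160.9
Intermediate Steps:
R(o, v) = (1 + o)*(-2 + o + 2*v) (R(o, v) = (o + 1)*(v + ((o - 2) + v)) = (1 + o)*(v + ((-2 + o) + v)) = (1 + o)*(v + (-2 + o + v)) = (1 + o)*(-2 + o + 2*v))
(R(-2, 13/(-9)) - 60)*(-116) = ((-2 + (-2)² - 1*(-2) + 2*(13/(-9)) + 2*(-2)*(13/(-9))) - 60)*(-116) = ((-2 + 4 + 2 + 2*(13*(-⅑)) + 2*(-2)*(13*(-⅑))) - 60)*(-116) = ((-2 + 4 + 2 + 2*(-13/9) + 2*(-2)*(-13/9)) - 60)*(-116) = ((-2 + 4 + 2 - 26/9 + 52/9) - 60)*(-116) = (62/9 - 60)*(-116) = -478/9*(-116) = 55448/9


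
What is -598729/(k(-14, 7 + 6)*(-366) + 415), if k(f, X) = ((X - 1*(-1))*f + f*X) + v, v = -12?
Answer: -598729/143155 ≈ -4.1824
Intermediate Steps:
k(f, X) = -12 + X*f + f*(1 + X) (k(f, X) = ((X - 1*(-1))*f + f*X) - 12 = ((X + 1)*f + X*f) - 12 = ((1 + X)*f + X*f) - 12 = (f*(1 + X) + X*f) - 12 = (X*f + f*(1 + X)) - 12 = -12 + X*f + f*(1 + X))
-598729/(k(-14, 7 + 6)*(-366) + 415) = -598729/((-12 - 14 + 2*(7 + 6)*(-14))*(-366) + 415) = -598729/((-12 - 14 + 2*13*(-14))*(-366) + 415) = -598729/((-12 - 14 - 364)*(-366) + 415) = -598729/(-390*(-366) + 415) = -598729/(142740 + 415) = -598729/143155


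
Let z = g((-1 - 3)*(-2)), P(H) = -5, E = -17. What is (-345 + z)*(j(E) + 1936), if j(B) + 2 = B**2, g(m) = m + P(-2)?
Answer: -760266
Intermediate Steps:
g(m) = -5 + m (g(m) = m - 5 = -5 + m)
j(B) = -2 + B**2
z = 3 (z = -5 + (-1 - 3)*(-2) = -5 - 4*(-2) = -5 + 8 = 3)
(-345 + z)*(j(E) + 1936) = (-345 + 3)*((-2 + (-17)**2) + 1936) = -342*((-2 + 289) + 1936) = -342*(287 + 1936) = -342*2223 = -760266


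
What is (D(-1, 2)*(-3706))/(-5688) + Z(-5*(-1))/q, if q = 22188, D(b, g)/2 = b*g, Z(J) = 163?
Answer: -13666157/5258556 ≈ -2.5988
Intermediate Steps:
D(b, g) = 2*b*g (D(b, g) = 2*(b*g) = 2*b*g)
(D(-1, 2)*(-3706))/(-5688) + Z(-5*(-1))/q = ((2*(-1)*2)*(-3706))/(-5688) + 163/22188 = -4*(-3706)*(-1/5688) + 163*(1/22188) = 14824*(-1/5688) + 163/22188 = -1853/711 + 163/22188 = -13666157/5258556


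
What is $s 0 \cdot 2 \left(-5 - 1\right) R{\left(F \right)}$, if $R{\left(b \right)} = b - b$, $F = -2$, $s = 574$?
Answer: $0$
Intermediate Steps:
$R{\left(b \right)} = 0$
$s 0 \cdot 2 \left(-5 - 1\right) R{\left(F \right)} = 574 \cdot 0 \cdot 2 \left(-5 - 1\right) 0 = 574 \cdot 0 \cdot 2 \left(-6\right) 0 = 574 \cdot 0 \left(-12\right) 0 = 574 \cdot 0 \cdot 0 = 574 \cdot 0 = 0$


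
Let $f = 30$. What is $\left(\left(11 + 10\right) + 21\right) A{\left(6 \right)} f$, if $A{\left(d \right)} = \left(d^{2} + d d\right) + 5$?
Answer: $97020$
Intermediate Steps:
$A{\left(d \right)} = 5 + 2 d^{2}$ ($A{\left(d \right)} = \left(d^{2} + d^{2}\right) + 5 = 2 d^{2} + 5 = 5 + 2 d^{2}$)
$\left(\left(11 + 10\right) + 21\right) A{\left(6 \right)} f = \left(\left(11 + 10\right) + 21\right) \left(5 + 2 \cdot 6^{2}\right) 30 = \left(21 + 21\right) \left(5 + 2 \cdot 36\right) 30 = 42 \left(5 + 72\right) 30 = 42 \cdot 77 \cdot 30 = 3234 \cdot 30 = 97020$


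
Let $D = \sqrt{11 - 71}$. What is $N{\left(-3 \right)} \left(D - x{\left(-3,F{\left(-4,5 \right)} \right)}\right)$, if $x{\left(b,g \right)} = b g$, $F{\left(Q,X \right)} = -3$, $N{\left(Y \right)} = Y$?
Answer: $27 - 6 i \sqrt{15} \approx 27.0 - 23.238 i$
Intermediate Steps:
$D = 2 i \sqrt{15}$ ($D = \sqrt{-60} = 2 i \sqrt{15} \approx 7.746 i$)
$N{\left(-3 \right)} \left(D - x{\left(-3,F{\left(-4,5 \right)} \right)}\right) = - 3 \left(2 i \sqrt{15} - \left(-3\right) \left(-3\right)\right) = - 3 \left(2 i \sqrt{15} - 9\right) = - 3 \left(-9 + 2 i \sqrt{15}\right) = 27 - 6 i \sqrt{15}$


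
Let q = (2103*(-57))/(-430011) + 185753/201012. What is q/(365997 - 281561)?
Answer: 114379915/8029071362928 ≈ 1.4246e-5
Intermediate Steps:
q = 11552371415/9604152348 (q = -119871*(-1/430011) + 185753*(1/201012) = 13319/47779 + 185753/201012 = 11552371415/9604152348 ≈ 1.2029)
q/(365997 - 281561) = 11552371415/(9604152348*(365997 - 281561)) = (11552371415/9604152348)/84436 = (11552371415/9604152348)*(1/84436) = 114379915/8029071362928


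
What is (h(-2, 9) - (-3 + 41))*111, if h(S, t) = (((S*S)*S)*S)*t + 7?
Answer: 12543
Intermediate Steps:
h(S, t) = 7 + t*S⁴ (h(S, t) = ((S²*S)*S)*t + 7 = (S³*S)*t + 7 = S⁴*t + 7 = t*S⁴ + 7 = 7 + t*S⁴)
(h(-2, 9) - (-3 + 41))*111 = ((7 + 9*(-2)⁴) - (-3 + 41))*111 = ((7 + 9*16) - 1*38)*111 = ((7 + 144) - 38)*111 = (151 - 38)*111 = 113*111 = 12543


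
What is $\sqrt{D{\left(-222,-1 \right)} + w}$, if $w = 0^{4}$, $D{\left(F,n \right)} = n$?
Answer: $i \approx 1.0 i$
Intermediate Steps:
$w = 0$
$\sqrt{D{\left(-222,-1 \right)} + w} = \sqrt{-1 + 0} = \sqrt{-1} = i$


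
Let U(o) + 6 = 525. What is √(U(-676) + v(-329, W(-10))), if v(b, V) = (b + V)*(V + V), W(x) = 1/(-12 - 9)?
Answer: √242699/21 ≈ 23.459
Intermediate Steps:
W(x) = -1/21 (W(x) = 1/(-21) = -1/21)
v(b, V) = 2*V*(V + b) (v(b, V) = (V + b)*(2*V) = 2*V*(V + b))
U(o) = 519 (U(o) = -6 + 525 = 519)
√(U(-676) + v(-329, W(-10))) = √(519 + 2*(-1/21)*(-1/21 - 329)) = √(519 + 2*(-1/21)*(-6910/21)) = √(519 + 13820/441) = √(242699/441) = √242699/21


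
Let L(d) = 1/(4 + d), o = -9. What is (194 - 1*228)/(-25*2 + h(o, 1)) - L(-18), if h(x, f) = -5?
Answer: 531/770 ≈ 0.68961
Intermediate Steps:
(194 - 1*228)/(-25*2 + h(o, 1)) - L(-18) = (194 - 1*228)/(-25*2 - 5) - 1/(4 - 18) = (194 - 228)/(-50 - 5) - 1/(-14) = -34/(-55) - 1*(-1/14) = -34*(-1/55) + 1/14 = 34/55 + 1/14 = 531/770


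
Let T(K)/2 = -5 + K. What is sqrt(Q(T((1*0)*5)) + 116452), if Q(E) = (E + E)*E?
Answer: 2*sqrt(29163) ≈ 341.54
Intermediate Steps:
T(K) = -10 + 2*K (T(K) = 2*(-5 + K) = -10 + 2*K)
Q(E) = 2*E**2 (Q(E) = (2*E)*E = 2*E**2)
sqrt(Q(T((1*0)*5)) + 116452) = sqrt(2*(-10 + 2*((1*0)*5))**2 + 116452) = sqrt(2*(-10 + 2*(0*5))**2 + 116452) = sqrt(2*(-10 + 2*0)**2 + 116452) = sqrt(2*(-10 + 0)**2 + 116452) = sqrt(2*(-10)**2 + 116452) = sqrt(2*100 + 116452) = sqrt(200 + 116452) = sqrt(116652) = 2*sqrt(29163)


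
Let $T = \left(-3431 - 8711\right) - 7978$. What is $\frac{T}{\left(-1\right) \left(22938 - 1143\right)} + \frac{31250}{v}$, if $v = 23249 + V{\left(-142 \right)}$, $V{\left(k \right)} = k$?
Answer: $\frac{229201318}{100723413} \approx 2.2756$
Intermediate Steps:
$T = -20120$ ($T = -12142 - 7978 = -20120$)
$v = 23107$ ($v = 23249 - 142 = 23107$)
$\frac{T}{\left(-1\right) \left(22938 - 1143\right)} + \frac{31250}{v} = - \frac{20120}{\left(-1\right) \left(22938 - 1143\right)} + \frac{31250}{23107} = - \frac{20120}{\left(-1\right) \left(22938 - 1143\right)} + 31250 \cdot \frac{1}{23107} = - \frac{20120}{\left(-1\right) 21795} + \frac{31250}{23107} = - \frac{20120}{-21795} + \frac{31250}{23107} = \left(-20120\right) \left(- \frac{1}{21795}\right) + \frac{31250}{23107} = \frac{4024}{4359} + \frac{31250}{23107} = \frac{229201318}{100723413}$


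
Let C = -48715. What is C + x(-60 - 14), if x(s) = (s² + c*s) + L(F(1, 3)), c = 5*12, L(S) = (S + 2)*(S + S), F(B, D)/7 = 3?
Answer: -46713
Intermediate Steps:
F(B, D) = 21 (F(B, D) = 7*3 = 21)
L(S) = 2*S*(2 + S) (L(S) = (2 + S)*(2*S) = 2*S*(2 + S))
c = 60
x(s) = 966 + s² + 60*s (x(s) = (s² + 60*s) + 2*21*(2 + 21) = (s² + 60*s) + 2*21*23 = (s² + 60*s) + 966 = 966 + s² + 60*s)
C + x(-60 - 14) = -48715 + (966 + (-60 - 14)² + 60*(-60 - 14)) = -48715 + (966 + (-74)² + 60*(-74)) = -48715 + (966 + 5476 - 4440) = -48715 + 2002 = -46713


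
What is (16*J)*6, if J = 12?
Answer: 1152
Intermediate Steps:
(16*J)*6 = (16*12)*6 = 192*6 = 1152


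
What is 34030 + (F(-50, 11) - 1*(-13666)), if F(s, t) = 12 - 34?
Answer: 47674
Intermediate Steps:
F(s, t) = -22
34030 + (F(-50, 11) - 1*(-13666)) = 34030 + (-22 - 1*(-13666)) = 34030 + (-22 + 13666) = 34030 + 13644 = 47674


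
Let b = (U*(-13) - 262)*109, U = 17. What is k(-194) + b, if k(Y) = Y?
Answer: -52841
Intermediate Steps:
b = -52647 (b = (17*(-13) - 262)*109 = (-221 - 262)*109 = -483*109 = -52647)
k(-194) + b = -194 - 52647 = -52841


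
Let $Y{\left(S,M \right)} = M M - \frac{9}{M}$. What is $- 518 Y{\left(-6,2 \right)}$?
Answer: $259$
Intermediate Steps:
$Y{\left(S,M \right)} = M^{2} - \frac{9}{M}$
$- 518 Y{\left(-6,2 \right)} = - 518 \frac{-9 + 2^{3}}{2} = - 518 \frac{-9 + 8}{2} = - 518 \cdot \frac{1}{2} \left(-1\right) = \left(-518\right) \left(- \frac{1}{2}\right) = 259$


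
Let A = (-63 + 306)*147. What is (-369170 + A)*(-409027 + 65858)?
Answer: 114429359881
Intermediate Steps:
A = 35721 (A = 243*147 = 35721)
(-369170 + A)*(-409027 + 65858) = (-369170 + 35721)*(-409027 + 65858) = -333449*(-343169) = 114429359881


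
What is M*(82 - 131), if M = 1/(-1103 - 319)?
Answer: 49/1422 ≈ 0.034459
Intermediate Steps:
M = -1/1422 (M = 1/(-1422) = -1/1422 ≈ -0.00070324)
M*(82 - 131) = -(82 - 131)/1422 = -1/1422*(-49) = 49/1422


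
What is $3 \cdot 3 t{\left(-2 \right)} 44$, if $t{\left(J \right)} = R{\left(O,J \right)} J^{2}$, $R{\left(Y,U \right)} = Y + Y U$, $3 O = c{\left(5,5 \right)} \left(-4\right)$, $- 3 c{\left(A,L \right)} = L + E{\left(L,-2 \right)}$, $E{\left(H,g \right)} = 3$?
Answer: $-5632$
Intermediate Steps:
$c{\left(A,L \right)} = -1 - \frac{L}{3}$ ($c{\left(A,L \right)} = - \frac{L + 3}{3} = - \frac{3 + L}{3} = -1 - \frac{L}{3}$)
$O = \frac{32}{9}$ ($O = \frac{\left(-1 - \frac{5}{3}\right) \left(-4\right)}{3} = \frac{\left(- \frac{8}{3}\right) \left(-4\right)}{3} = \frac{1}{3} \cdot \frac{32}{3} = \frac{32}{9} \approx 3.5556$)
$R{\left(Y,U \right)} = Y + U Y$
$t{\left(J \right)} = J^{2} \left(\frac{32}{9} + \frac{32 J}{9}\right)$ ($t{\left(J \right)} = \frac{32 \left(1 + J\right)}{9} J^{2} = \left(\frac{32}{9} + \frac{32 J}{9}\right) J^{2} = J^{2} \left(\frac{32}{9} + \frac{32 J}{9}\right)$)
$3 \cdot 3 t{\left(-2 \right)} 44 = 3 \cdot 3 \frac{32 \left(-2\right)^{2} \left(1 - 2\right)}{9} \cdot 44 = 9 \cdot \frac{32}{9} \cdot 4 \left(-1\right) 44 = 9 \left(- \frac{128}{9}\right) 44 = \left(-128\right) 44 = -5632$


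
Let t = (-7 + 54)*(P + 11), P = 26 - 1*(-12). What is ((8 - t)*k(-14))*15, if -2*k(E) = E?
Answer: -240975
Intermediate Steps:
P = 38 (P = 26 + 12 = 38)
t = 2303 (t = (-7 + 54)*(38 + 11) = 47*49 = 2303)
k(E) = -E/2
((8 - t)*k(-14))*15 = ((8 - 1*2303)*(-½*(-14)))*15 = ((8 - 2303)*7)*15 = -2295*7*15 = -16065*15 = -240975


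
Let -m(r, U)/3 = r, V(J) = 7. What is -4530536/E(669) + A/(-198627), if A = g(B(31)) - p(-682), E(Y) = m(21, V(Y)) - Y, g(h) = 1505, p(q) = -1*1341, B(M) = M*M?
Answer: 74990390900/12116247 ≈ 6189.2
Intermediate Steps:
B(M) = M**2
m(r, U) = -3*r
p(q) = -1341
E(Y) = -63 - Y (E(Y) = -3*21 - Y = -63 - Y)
A = 2846 (A = 1505 - 1*(-1341) = 1505 + 1341 = 2846)
-4530536/E(669) + A/(-198627) = -4530536/(-63 - 1*669) + 2846/(-198627) = -4530536/(-63 - 669) + 2846*(-1/198627) = -4530536/(-732) - 2846/198627 = -4530536*(-1/732) - 2846/198627 = 1132634/183 - 2846/198627 = 74990390900/12116247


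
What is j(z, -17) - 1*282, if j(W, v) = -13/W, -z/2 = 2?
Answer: -1115/4 ≈ -278.75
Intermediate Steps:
z = -4 (z = -2*2 = -4)
j(z, -17) - 1*282 = -13/(-4) - 1*282 = -13*(-1/4) - 282 = 13/4 - 282 = -1115/4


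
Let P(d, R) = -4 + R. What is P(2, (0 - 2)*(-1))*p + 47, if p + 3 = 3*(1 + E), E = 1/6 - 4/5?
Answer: 254/5 ≈ 50.800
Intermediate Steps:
E = -19/30 (E = 1*(⅙) - 4*⅕ = ⅙ - ⅘ = -19/30 ≈ -0.63333)
p = -19/10 (p = -3 + 3*(1 - 19/30) = -3 + 3*(11/30) = -3 + 11/10 = -19/10 ≈ -1.9000)
P(2, (0 - 2)*(-1))*p + 47 = (-4 + (0 - 2)*(-1))*(-19/10) + 47 = (-4 - 2*(-1))*(-19/10) + 47 = (-4 + 2)*(-19/10) + 47 = -2*(-19/10) + 47 = 19/5 + 47 = 254/5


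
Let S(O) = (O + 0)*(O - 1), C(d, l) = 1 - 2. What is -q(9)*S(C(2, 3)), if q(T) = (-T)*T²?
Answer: 1458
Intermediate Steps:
C(d, l) = -1
S(O) = O*(-1 + O)
q(T) = -T³
-q(9)*S(C(2, 3)) = -(-1*9³)*(-(-1 - 1)) = -(-1*729)*(-1*(-2)) = -(-729)*2 = -1*(-1458) = 1458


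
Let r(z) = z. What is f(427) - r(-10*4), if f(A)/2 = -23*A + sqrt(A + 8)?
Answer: -19602 + 2*sqrt(435) ≈ -19560.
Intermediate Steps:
f(A) = -46*A + 2*sqrt(8 + A) (f(A) = 2*(-23*A + sqrt(A + 8)) = 2*(-23*A + sqrt(8 + A)) = 2*(sqrt(8 + A) - 23*A) = -46*A + 2*sqrt(8 + A))
f(427) - r(-10*4) = (-46*427 + 2*sqrt(8 + 427)) - (-10)*4 = (-19642 + 2*sqrt(435)) - 1*(-40) = (-19642 + 2*sqrt(435)) + 40 = -19602 + 2*sqrt(435)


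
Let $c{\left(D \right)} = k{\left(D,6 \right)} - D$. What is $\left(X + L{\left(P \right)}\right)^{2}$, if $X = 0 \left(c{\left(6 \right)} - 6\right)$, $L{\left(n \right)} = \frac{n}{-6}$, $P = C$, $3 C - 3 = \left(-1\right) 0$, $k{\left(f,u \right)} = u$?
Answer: $\frac{1}{36} \approx 0.027778$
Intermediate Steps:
$c{\left(D \right)} = 6 - D$
$C = 1$ ($C = 1 + \frac{\left(-1\right) 0}{3} = 1 + \frac{1}{3} \cdot 0 = 1 + 0 = 1$)
$P = 1$
$L{\left(n \right)} = - \frac{n}{6}$ ($L{\left(n \right)} = n \left(- \frac{1}{6}\right) = - \frac{n}{6}$)
$X = 0$ ($X = 0 \left(\left(6 - 6\right) - 6\right) = 0 \left(0 - 6\right) = 0 \left(-6\right) = 0$)
$\left(X + L{\left(P \right)}\right)^{2} = \left(0 - \frac{1}{6}\right)^{2} = \left(- \frac{1}{6}\right)^{2} = \frac{1}{36}$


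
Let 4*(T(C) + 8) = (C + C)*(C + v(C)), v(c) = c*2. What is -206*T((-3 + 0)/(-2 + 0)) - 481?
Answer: 1887/4 ≈ 471.75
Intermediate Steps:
v(c) = 2*c
T(C) = -8 + 3*C**2/2 (T(C) = -8 + ((C + C)*(C + 2*C))/4 = -8 + ((2*C)*(3*C))/4 = -8 + (6*C**2)/4 = -8 + 3*C**2/2)
-206*T((-3 + 0)/(-2 + 0)) - 481 = -206*(-8 + 3*((-3 + 0)/(-2 + 0))**2/2) - 481 = -206*(-8 + 3*(-3/(-2))**2/2) - 481 = -206*(-8 + 3*(-3*(-1/2))**2/2) - 481 = -206*(-8 + 3*(3/2)**2/2) - 481 = -206*(-8 + (3/2)*(9/4)) - 481 = -206*(-8 + 27/8) - 481 = -206*(-37/8) - 481 = 3811/4 - 481 = 1887/4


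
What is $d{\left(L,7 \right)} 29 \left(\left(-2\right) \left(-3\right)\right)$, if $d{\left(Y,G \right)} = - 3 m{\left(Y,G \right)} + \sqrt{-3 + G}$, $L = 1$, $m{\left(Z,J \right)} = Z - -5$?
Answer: $-2784$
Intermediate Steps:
$m{\left(Z,J \right)} = 5 + Z$ ($m{\left(Z,J \right)} = Z + 5 = 5 + Z$)
$d{\left(Y,G \right)} = -15 + \sqrt{-3 + G} - 3 Y$ ($d{\left(Y,G \right)} = - 3 \left(5 + Y\right) + \sqrt{-3 + G} = \left(-15 - 3 Y\right) + \sqrt{-3 + G} = -15 + \sqrt{-3 + G} - 3 Y$)
$d{\left(L,7 \right)} 29 \left(\left(-2\right) \left(-3\right)\right) = \left(-15 + \sqrt{-3 + 7} - 3\right) 29 \left(\left(-2\right) \left(-3\right)\right) = \left(-15 + \sqrt{4} - 3\right) 29 \cdot 6 = \left(-15 + 2 - 3\right) 29 \cdot 6 = \left(-16\right) 29 \cdot 6 = \left(-464\right) 6 = -2784$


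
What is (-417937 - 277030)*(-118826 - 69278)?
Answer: 130726072568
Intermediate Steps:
(-417937 - 277030)*(-118826 - 69278) = -694967*(-188104) = 130726072568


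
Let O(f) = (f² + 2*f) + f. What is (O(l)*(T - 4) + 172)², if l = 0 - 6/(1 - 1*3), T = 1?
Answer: 13924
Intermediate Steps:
l = 3 (l = 0 - 6/(1 - 3) = 0 - 6/(-2) = 0 - 6*(-1)/2 = 0 - 1*(-3) = 0 + 3 = 3)
O(f) = f² + 3*f
(O(l)*(T - 4) + 172)² = ((3*(3 + 3))*(1 - 4) + 172)² = ((3*6)*(-3) + 172)² = (18*(-3) + 172)² = (-54 + 172)² = 118² = 13924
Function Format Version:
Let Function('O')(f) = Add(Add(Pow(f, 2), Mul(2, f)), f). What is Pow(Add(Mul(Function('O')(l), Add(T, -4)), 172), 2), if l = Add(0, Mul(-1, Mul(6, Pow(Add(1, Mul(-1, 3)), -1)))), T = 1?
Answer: 13924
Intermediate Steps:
l = 3 (l = Add(0, Mul(-1, Mul(6, Pow(Add(1, -3), -1)))) = Add(0, Mul(-1, Mul(6, Pow(-2, -1)))) = Add(0, Mul(-1, Mul(6, Rational(-1, 2)))) = Add(0, Mul(-1, -3)) = Add(0, 3) = 3)
Function('O')(f) = Add(Pow(f, 2), Mul(3, f))
Pow(Add(Mul(Function('O')(l), Add(T, -4)), 172), 2) = Pow(Add(Mul(Mul(3, Add(3, 3)), Add(1, -4)), 172), 2) = Pow(Add(Mul(Mul(3, 6), -3), 172), 2) = Pow(Add(Mul(18, -3), 172), 2) = Pow(Add(-54, 172), 2) = Pow(118, 2) = 13924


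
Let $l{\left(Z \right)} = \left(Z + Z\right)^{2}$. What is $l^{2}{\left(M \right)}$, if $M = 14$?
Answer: $614656$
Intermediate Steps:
$l{\left(Z \right)} = 4 Z^{2}$ ($l{\left(Z \right)} = \left(2 Z\right)^{2} = 4 Z^{2}$)
$l^{2}{\left(M \right)} = \left(4 \cdot 14^{2}\right)^{2} = \left(4 \cdot 196\right)^{2} = 784^{2} = 614656$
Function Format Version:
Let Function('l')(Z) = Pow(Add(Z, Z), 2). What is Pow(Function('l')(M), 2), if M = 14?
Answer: 614656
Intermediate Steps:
Function('l')(Z) = Mul(4, Pow(Z, 2)) (Function('l')(Z) = Pow(Mul(2, Z), 2) = Mul(4, Pow(Z, 2)))
Pow(Function('l')(M), 2) = Pow(Mul(4, Pow(14, 2)), 2) = Pow(Mul(4, 196), 2) = Pow(784, 2) = 614656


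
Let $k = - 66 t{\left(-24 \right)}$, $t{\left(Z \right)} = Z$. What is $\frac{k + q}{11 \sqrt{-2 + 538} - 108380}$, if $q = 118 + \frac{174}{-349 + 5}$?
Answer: $- \frac{7929541415}{505084860392} - \frac{3219227 \sqrt{134}}{1010169720784} \approx -0.015736$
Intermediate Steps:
$k = 1584$ ($k = \left(-66\right) \left(-24\right) = 1584$)
$q = \frac{20209}{172}$ ($q = 118 + \frac{174}{-344} = 118 + 174 \left(- \frac{1}{344}\right) = 118 - \frac{87}{172} = \frac{20209}{172} \approx 117.49$)
$\frac{k + q}{11 \sqrt{-2 + 538} - 108380} = \frac{1584 + \frac{20209}{172}}{11 \sqrt{-2 + 538} - 108380} = \frac{292657}{172 \left(11 \sqrt{536} - 108380\right)} = \frac{292657}{172 \left(11 \cdot 2 \sqrt{134} - 108380\right)} = \frac{292657}{172 \left(22 \sqrt{134} - 108380\right)} = \frac{292657}{172 \left(-108380 + 22 \sqrt{134}\right)}$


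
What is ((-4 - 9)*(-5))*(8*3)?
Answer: 1560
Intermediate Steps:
((-4 - 9)*(-5))*(8*3) = -13*(-5)*24 = 65*24 = 1560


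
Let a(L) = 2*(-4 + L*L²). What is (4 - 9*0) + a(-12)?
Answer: -3460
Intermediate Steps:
a(L) = -8 + 2*L³ (a(L) = 2*(-4 + L³) = -8 + 2*L³)
(4 - 9*0) + a(-12) = (4 - 9*0) + (-8 + 2*(-12)³) = (4 + 0) + (-8 + 2*(-1728)) = 4 + (-8 - 3456) = 4 - 3464 = -3460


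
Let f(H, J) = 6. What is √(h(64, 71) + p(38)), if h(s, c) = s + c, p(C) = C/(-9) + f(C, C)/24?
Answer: √4717/6 ≈ 11.447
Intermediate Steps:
p(C) = ¼ - C/9 (p(C) = C/(-9) + 6/24 = C*(-⅑) + 6*(1/24) = -C/9 + ¼ = ¼ - C/9)
h(s, c) = c + s
√(h(64, 71) + p(38)) = √((71 + 64) + (¼ - ⅑*38)) = √(135 + (¼ - 38/9)) = √(135 - 143/36) = √(4717/36) = √4717/6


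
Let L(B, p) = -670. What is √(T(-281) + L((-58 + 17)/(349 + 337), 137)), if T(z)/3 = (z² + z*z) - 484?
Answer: 2*√117911 ≈ 686.76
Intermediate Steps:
T(z) = -1452 + 6*z² (T(z) = 3*((z² + z*z) - 484) = 3*((z² + z²) - 484) = 3*(2*z² - 484) = 3*(-484 + 2*z²) = -1452 + 6*z²)
√(T(-281) + L((-58 + 17)/(349 + 337), 137)) = √((-1452 + 6*(-281)²) - 670) = √((-1452 + 6*78961) - 670) = √((-1452 + 473766) - 670) = √(472314 - 670) = √471644 = 2*√117911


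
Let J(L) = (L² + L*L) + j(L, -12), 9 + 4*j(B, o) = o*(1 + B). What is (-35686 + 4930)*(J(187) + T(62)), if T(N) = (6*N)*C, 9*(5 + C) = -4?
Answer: -2071306391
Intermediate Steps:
C = -49/9 (C = -5 + (⅑)*(-4) = -5 - 4/9 = -49/9 ≈ -5.4444)
j(B, o) = -9/4 + o*(1 + B)/4 (j(B, o) = -9/4 + (o*(1 + B))/4 = -9/4 + o*(1 + B)/4)
T(N) = -98*N/3 (T(N) = (6*N)*(-49/9) = -98*N/3)
J(L) = -21/4 - 3*L + 2*L² (J(L) = (L² + L*L) + (-9/4 + (¼)*(-12) + (¼)*L*(-12)) = (L² + L²) + (-9/4 - 3 - 3*L) = 2*L² + (-21/4 - 3*L) = -21/4 - 3*L + 2*L²)
(-35686 + 4930)*(J(187) + T(62)) = (-35686 + 4930)*((-21/4 - 3*187 + 2*187²) - 98/3*62) = -30756*((-21/4 - 561 + 2*34969) - 6076/3) = -30756*((-21/4 - 561 + 69938) - 6076/3) = -30756*(277487/4 - 6076/3) = -30756*808157/12 = -2071306391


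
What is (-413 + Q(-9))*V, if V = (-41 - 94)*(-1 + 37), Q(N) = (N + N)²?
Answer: 432540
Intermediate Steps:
Q(N) = 4*N² (Q(N) = (2*N)² = 4*N²)
V = -4860 (V = -135*36 = -4860)
(-413 + Q(-9))*V = (-413 + 4*(-9)²)*(-4860) = (-413 + 4*81)*(-4860) = (-413 + 324)*(-4860) = -89*(-4860) = 432540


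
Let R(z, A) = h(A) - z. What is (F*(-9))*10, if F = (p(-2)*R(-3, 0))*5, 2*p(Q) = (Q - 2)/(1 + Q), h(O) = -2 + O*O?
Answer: -900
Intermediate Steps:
h(O) = -2 + O²
p(Q) = (-2 + Q)/(2*(1 + Q)) (p(Q) = ((Q - 2)/(1 + Q))/2 = ((-2 + Q)/(1 + Q))/2 = (-2 + Q)/(2*(1 + Q)))
R(z, A) = -2 + A² - z (R(z, A) = (-2 + A²) - z = -2 + A² - z)
F = 10 (F = (((-2 - 2)/(2*(1 - 2)))*(-2 + 0² - 1*(-3)))*5 = (((½)*(-4)/(-1))*(-2 + 0 + 3))*5 = (((½)*(-1)*(-4))*1)*5 = (2*1)*5 = 2*5 = 10)
(F*(-9))*10 = (10*(-9))*10 = -90*10 = -900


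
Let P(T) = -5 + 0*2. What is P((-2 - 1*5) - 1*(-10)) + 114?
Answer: 109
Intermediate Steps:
P(T) = -5 (P(T) = -5 + 0 = -5)
P((-2 - 1*5) - 1*(-10)) + 114 = -5 + 114 = 109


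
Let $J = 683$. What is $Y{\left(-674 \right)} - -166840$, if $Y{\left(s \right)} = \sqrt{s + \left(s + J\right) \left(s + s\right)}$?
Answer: $166840 + i \sqrt{12806} \approx 1.6684 \cdot 10^{5} + 113.16 i$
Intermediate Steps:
$Y{\left(s \right)} = \sqrt{s + 2 s \left(683 + s\right)}$ ($Y{\left(s \right)} = \sqrt{s + \left(s + 683\right) \left(s + s\right)} = \sqrt{s + \left(683 + s\right) 2 s} = \sqrt{s + 2 s \left(683 + s\right)}$)
$Y{\left(-674 \right)} - -166840 = \sqrt{- 674 \left(1367 + 2 \left(-674\right)\right)} - -166840 = \sqrt{- 674 \left(1367 - 1348\right)} + 166840 = \sqrt{\left(-674\right) 19} + 166840 = \sqrt{-12806} + 166840 = i \sqrt{12806} + 166840 = 166840 + i \sqrt{12806}$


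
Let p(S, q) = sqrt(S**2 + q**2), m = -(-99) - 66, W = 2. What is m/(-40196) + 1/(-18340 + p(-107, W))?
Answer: -11836551491/13519689332812 - sqrt(11453)/336344147 ≈ -0.00087582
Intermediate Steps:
m = 33 (m = -99*(-1) - 66 = 99 - 66 = 33)
m/(-40196) + 1/(-18340 + p(-107, W)) = 33/(-40196) + 1/(-18340 + sqrt((-107)**2 + 2**2)) = 33*(-1/40196) + 1/(-18340 + sqrt(11449 + 4)) = -33/40196 + 1/(-18340 + sqrt(11453))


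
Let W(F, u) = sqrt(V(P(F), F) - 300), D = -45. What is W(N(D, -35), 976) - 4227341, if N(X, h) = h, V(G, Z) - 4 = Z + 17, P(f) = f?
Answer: -4227341 + I*sqrt(314) ≈ -4.2273e+6 + 17.72*I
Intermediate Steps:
V(G, Z) = 21 + Z (V(G, Z) = 4 + (Z + 17) = 4 + (17 + Z) = 21 + Z)
W(F, u) = sqrt(-279 + F) (W(F, u) = sqrt((21 + F) - 300) = sqrt(-279 + F))
W(N(D, -35), 976) - 4227341 = sqrt(-279 - 35) - 4227341 = sqrt(-314) - 4227341 = I*sqrt(314) - 4227341 = -4227341 + I*sqrt(314)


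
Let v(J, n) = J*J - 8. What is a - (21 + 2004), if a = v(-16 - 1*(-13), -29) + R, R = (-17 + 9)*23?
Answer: -2208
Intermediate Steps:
v(J, n) = -8 + J² (v(J, n) = J² - 8 = -8 + J²)
R = -184 (R = -8*23 = -184)
a = -183 (a = (-8 + (-16 - 1*(-13))²) - 184 = (-8 + (-16 + 13)²) - 184 = (-8 + (-3)²) - 184 = (-8 + 9) - 184 = 1 - 184 = -183)
a - (21 + 2004) = -183 - (21 + 2004) = -183 - 1*2025 = -183 - 2025 = -2208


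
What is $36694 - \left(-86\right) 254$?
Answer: $58538$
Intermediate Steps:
$36694 - \left(-86\right) 254 = 36694 - -21844 = 36694 + 21844 = 58538$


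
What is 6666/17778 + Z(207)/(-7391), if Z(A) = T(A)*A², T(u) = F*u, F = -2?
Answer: 52570308419/21899533 ≈ 2400.5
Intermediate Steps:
T(u) = -2*u
Z(A) = -2*A³ (Z(A) = (-2*A)*A² = -2*A³)
6666/17778 + Z(207)/(-7391) = 6666/17778 - 2*207³/(-7391) = 6666*(1/17778) - 2*8869743*(-1/7391) = 1111/2963 - 17739486*(-1/7391) = 1111/2963 + 17739486/7391 = 52570308419/21899533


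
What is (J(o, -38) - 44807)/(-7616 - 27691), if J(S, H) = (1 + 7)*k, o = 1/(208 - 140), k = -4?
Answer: 44839/35307 ≈ 1.2700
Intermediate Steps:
o = 1/68 ≈ 0.014706
J(S, H) = -32 (J(S, H) = (1 + 7)*(-4) = 8*(-4) = -32)
(J(o, -38) - 44807)/(-7616 - 27691) = (-32 - 44807)/(-7616 - 27691) = -44839/(-35307) = -44839*(-1/35307) = 44839/35307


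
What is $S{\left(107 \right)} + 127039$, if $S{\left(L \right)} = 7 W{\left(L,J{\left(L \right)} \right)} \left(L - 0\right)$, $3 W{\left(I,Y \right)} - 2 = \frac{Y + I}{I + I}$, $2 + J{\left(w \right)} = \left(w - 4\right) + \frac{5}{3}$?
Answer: $\frac{2300093}{18} \approx 1.2778 \cdot 10^{5}$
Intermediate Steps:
$J{\left(w \right)} = - \frac{13}{3} + w$ ($J{\left(w \right)} = -2 + \left(\left(w - 4\right) + \frac{5}{3}\right) = -2 + \left(\left(-4 + w\right) + 5 \cdot \frac{1}{3}\right) = -2 + \left(\left(-4 + w\right) + \frac{5}{3}\right) = -2 + \left(- \frac{7}{3} + w\right) = - \frac{13}{3} + w$)
$W{\left(I,Y \right)} = \frac{2}{3} + \frac{I + Y}{6 I}$ ($W{\left(I,Y \right)} = \frac{2}{3} + \frac{\left(Y + I\right) \frac{1}{I + I}}{3} = \frac{2}{3} + \frac{\left(I + Y\right) \frac{1}{2 I}}{3} = \frac{2}{3} + \frac{\frac{1}{2} \frac{1}{I} \left(I + Y\right)}{3} = \frac{2}{3} + \frac{I + Y}{6 I}$)
$S{\left(L \right)} = - \frac{91}{18} + 7 L$ ($S{\left(L \right)} = 7 \frac{\left(- \frac{13}{3} + L\right) + 5 L}{6 L} \left(L - 0\right) = 7 \frac{- \frac{13}{3} + 6 L}{6 L} \left(L + 0\right) = \frac{7 \left(- \frac{13}{3} + 6 L\right)}{6 L} L = - \frac{91}{18} + 7 L$)
$S{\left(107 \right)} + 127039 = \left(- \frac{91}{18} + 7 \cdot 107\right) + 127039 = \left(- \frac{91}{18} + 749\right) + 127039 = \frac{13391}{18} + 127039 = \frac{2300093}{18}$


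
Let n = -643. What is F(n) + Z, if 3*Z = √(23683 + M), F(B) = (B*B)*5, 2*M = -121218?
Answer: 2067245 + I*√36926/3 ≈ 2.0672e+6 + 64.054*I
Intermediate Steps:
M = -60609 (M = (½)*(-121218) = -60609)
F(B) = 5*B² (F(B) = B²*5 = 5*B²)
Z = I*√36926/3 (Z = √(23683 - 60609)/3 = √(-36926)/3 = (I*√36926)/3 = I*√36926/3 ≈ 64.054*I)
F(n) + Z = 5*(-643)² + I*√36926/3 = 5*413449 + I*√36926/3 = 2067245 + I*√36926/3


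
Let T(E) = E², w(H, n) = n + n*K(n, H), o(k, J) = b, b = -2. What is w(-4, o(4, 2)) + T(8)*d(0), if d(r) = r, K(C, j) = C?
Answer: 2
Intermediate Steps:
o(k, J) = -2
w(H, n) = n + n² (w(H, n) = n + n*n = n + n²)
w(-4, o(4, 2)) + T(8)*d(0) = -2*(1 - 2) + 8²*0 = -2*(-1) + 64*0 = 2 + 0 = 2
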